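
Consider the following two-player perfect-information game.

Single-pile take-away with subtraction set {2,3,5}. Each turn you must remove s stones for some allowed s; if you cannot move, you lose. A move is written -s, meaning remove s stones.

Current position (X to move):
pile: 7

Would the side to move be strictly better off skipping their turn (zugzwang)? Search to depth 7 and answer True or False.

[7] X move#1: -2:-1/5*, -3:-1/4, -5:-1/2
[5] O move#2: -2:-1/3, -3:-1/2, -5:+1/0*
[0] end (terminal -1, X#3); searched 7 to 7
suppose X passes — search the same position with O to move:
pass> [7] O move#1: -2:-1/5*, -3:-1/4, -5:-1/2
pass> [5] X move#2: -2:-1/3, -3:-1/2, -5:+1/0*
pass> [0] end (terminal -1, O#3); searched 7 to 7
for X: play -1, pass +1

zugzwang(7, X) = True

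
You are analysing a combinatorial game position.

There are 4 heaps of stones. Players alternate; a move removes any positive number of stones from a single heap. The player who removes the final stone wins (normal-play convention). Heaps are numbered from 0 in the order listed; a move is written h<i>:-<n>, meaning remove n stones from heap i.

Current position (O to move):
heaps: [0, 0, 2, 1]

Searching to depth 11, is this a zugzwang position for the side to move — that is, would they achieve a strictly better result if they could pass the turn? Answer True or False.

[(0,0,2,1)] O move#1: h2:-1:+1/(0,0,1,1)*, h2:-2:-1/(0,0,0,1), h3:-1:-1/(0,0,2,0)
[(0,0,1,1)] X move#2: h2:-1:-1/(0,0,0,1)*, h3:-1:-1/(0,0,1,0)
[(0,0,0,1)] O move#3: h3:-1:+1/(0,0,0,0)*
[(0,0,0,0)] end (terminal -1, X#4); searched (0,0,2,1) to 11
if O skipped the turn, X would face:
~ [(0,0,2,1)] X move#1: h2:-1:+1/(0,0,1,1)*, h2:-2:-1/(0,0,0,1), h3:-1:-1/(0,0,2,0)
~ [(0,0,1,1)] O move#2: h2:-1:-1/(0,0,0,1)*, h3:-1:-1/(0,0,1,0)
~ [(0,0,0,1)] X move#3: h3:-1:+1/(0,0,0,0)*
~ [(0,0,0,0)] end (terminal -1, O#4); searched (0,0,2,1) to 11
compare (O): move=+1 vs pass=-1

zugzwang((0,0,2,1), O) = False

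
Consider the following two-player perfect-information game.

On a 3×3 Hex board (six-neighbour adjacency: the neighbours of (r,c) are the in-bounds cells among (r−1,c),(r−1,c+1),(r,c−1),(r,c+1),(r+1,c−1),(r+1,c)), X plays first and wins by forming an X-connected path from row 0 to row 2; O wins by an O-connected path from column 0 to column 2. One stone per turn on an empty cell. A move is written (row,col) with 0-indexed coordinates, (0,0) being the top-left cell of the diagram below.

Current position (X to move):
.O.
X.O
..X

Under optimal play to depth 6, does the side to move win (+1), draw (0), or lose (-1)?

value(.O./X.O/..X, X) = +1

ply 1, X at .O./X.O/..X | (0,0)=-1→XO./X.O/..X; (0,2)=-1→.OX/X.O/..X; (1,1)=+1→.O./XXO/..X*; (2,0)=-1→.O./X.O/X.X; (2,1)=-1→.O./X.O/.XX
ply 2, O at .O./XXO/..X | (0,0)=-1→OO./XXO/..X*; (0,2)=-1→.OO/XXO/..X; (2,0)=-1→.O./XXO/O.X; (2,1)=-1→.O./XXO/.OX
ply 3, X at OO./XXO/..X | (0,2)=+1→OOX/XXO/..X*; (2,0)=-1→OO./XXO/X.X; (2,1)=-1→OO./XXO/.XX
ply 4, O at OOX/XXO/..X | (2,0)=-1→OOX/XXO/O.X*; (2,1)=-1→OOX/XXO/.OX
ply 5, X at OOX/XXO/O.X | (2,1)=+1→OOX/XXO/OXX*
ply 6: OOX/XXO/OXX is terminal -1 (O); from .O./X.O/..X depth 6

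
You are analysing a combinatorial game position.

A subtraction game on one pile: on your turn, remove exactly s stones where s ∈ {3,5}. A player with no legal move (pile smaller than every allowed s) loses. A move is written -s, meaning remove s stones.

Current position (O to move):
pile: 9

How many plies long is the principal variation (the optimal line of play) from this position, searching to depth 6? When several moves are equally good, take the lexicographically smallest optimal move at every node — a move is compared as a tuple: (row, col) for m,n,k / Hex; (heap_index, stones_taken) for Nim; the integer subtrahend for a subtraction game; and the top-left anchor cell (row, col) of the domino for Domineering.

PV length from [9]: 2 plies

p1 O@[9]: -3[6]-1* -5[4]-1
p2 X@[6]: -3[3]-1 -5[1]+1*
p3 O@[1] terminal -1; root [9] d6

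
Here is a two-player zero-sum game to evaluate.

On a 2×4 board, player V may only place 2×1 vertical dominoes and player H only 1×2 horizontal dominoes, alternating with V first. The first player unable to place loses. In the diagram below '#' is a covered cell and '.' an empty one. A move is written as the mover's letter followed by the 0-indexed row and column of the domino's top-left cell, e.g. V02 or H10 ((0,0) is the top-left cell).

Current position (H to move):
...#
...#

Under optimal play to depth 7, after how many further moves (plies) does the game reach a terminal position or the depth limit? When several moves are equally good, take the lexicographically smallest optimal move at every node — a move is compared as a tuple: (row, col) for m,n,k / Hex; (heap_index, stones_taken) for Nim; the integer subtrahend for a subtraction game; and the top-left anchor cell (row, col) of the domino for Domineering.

PV length from [...#/...#]: 3 plies

p1 H@[...#/...#]: H00[##.#/...#]+1* H01[.###/...#]+1 H10[...#/##.#]+1 H11[...#/.###]+1
p2 V@[##.#/...#]: V02[####/..##]-1*
p3 H@[####/..##]: H10[####/####]+1*
p4 V@[####/####] terminal -1; root [...#/...#] d7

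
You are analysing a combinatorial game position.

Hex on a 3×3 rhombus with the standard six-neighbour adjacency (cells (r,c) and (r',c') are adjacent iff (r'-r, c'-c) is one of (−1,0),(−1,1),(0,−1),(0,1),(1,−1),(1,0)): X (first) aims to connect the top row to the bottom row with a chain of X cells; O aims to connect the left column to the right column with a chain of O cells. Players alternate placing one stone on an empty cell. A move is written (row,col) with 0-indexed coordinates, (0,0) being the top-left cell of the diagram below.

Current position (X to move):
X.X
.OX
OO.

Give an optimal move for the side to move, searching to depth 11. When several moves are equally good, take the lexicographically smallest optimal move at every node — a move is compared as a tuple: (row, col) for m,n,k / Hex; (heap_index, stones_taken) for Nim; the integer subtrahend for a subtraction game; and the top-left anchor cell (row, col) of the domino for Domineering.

X's best at [X.X/.OX/OO.]: (2,2)

ply 1, X at X.X/.OX/OO. | (0,1)=-1→XXX/.OX/OO.; (1,0)=-1→X.X/XOX/OO.; (2,2)=+1→X.X/.OX/OOX*
ply 2: X.X/.OX/OOX is terminal -1 (O); from X.X/.OX/OO. depth 11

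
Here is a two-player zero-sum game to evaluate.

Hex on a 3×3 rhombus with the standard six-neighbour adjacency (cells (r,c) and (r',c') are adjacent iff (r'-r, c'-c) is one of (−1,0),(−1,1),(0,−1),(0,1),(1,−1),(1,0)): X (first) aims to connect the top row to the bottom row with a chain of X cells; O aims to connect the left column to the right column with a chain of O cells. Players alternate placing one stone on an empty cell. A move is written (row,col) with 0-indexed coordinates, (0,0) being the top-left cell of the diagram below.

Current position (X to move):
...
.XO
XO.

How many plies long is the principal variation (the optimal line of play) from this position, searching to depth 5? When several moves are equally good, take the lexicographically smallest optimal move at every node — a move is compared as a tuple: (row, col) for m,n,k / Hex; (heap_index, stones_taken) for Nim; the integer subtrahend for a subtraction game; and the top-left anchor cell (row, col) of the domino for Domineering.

[.../.XO/XO.] X move#1: (0,0):+1/X../.XO/XO.*, (0,1):+1/.X./.XO/XO., (0,2):+1/..X/.XO/XO., (1,0):+1/.../XXO/XO., (2,2):+1/.../.XO/XOX
[X../.XO/XO.] O move#2: (0,1):-1/XO./.XO/XO.*, (0,2):-1/X.O/.XO/XO., (1,0):-1/X../OXO/XO., (2,2):-1/X../.XO/XOO
[XO./.XO/XO.] X move#3: (0,2):+1/XOX/.XO/XO.*, (1,0):+1/XO./XXO/XO., (2,2):+1/XO./.XO/XOX
[XOX/.XO/XO.] end (terminal -1, O#4); searched .../.XO/XO. to 5

PV length from [.../.XO/XO.]: 3 plies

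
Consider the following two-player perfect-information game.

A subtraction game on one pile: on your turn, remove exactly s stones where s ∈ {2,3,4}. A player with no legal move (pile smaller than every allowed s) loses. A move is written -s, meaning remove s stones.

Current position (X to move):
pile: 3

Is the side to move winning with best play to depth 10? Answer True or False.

p1 X@[3]: -2[1]+1* -3[0]+1
p2 O@[1] terminal -1; root [3] d10

X winning at [3]: True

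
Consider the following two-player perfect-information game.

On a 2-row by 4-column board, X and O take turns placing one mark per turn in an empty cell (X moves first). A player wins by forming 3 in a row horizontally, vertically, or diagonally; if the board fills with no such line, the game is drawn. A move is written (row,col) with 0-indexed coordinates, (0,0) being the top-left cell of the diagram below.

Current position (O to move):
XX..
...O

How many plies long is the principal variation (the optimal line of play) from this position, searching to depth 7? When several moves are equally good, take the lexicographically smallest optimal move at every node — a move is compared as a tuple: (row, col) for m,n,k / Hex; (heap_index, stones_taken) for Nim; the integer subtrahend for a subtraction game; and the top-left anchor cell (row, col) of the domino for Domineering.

p1 O@[XX../...O]: (0,2)[XXO./...O]+0* (0,3)[XX.O/...O]-1 (1,0)[XX../O..O]-1 (1,1)[XX../.O.O]-1 (1,2)[XX../..OO]-1
p2 X@[XXO./...O]: (0,3)[XXOX/...O]+0* (1,0)[XXO./X..O]+0 (1,1)[XXO./.X.O]+0 (1,2)[XXO./..XO]+0
p3 O@[XXOX/...O]: (1,0)[XXOX/O..O]+0* (1,1)[XXOX/.O.O]+0 (1,2)[XXOX/..OO]+0
p4 X@[XXOX/O..O]: (1,1)[XXOX/OX.O]+0* (1,2)[XXOX/O.XO]+0
p5 O@[XXOX/OX.O]: (1,2)[XXOX/OXOO]+0*
p6 X@[XXOX/OXOO] terminal +0; root [XX../...O] d7

PV length from [XX../...O]: 5 plies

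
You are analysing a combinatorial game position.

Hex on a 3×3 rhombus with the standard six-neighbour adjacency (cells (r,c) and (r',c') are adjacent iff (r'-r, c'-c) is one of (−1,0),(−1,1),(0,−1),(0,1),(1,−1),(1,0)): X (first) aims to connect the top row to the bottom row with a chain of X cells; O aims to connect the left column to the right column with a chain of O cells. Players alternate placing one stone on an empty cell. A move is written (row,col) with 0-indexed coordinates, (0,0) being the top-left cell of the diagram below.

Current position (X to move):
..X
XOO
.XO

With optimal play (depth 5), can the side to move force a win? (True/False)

[..X/XOO/.XO] X move#1: (0,0):-1/X.X/XOO/.XO, (0,1):-1/.XX/XOO/.XO, (2,0):+1/..X/XOO/XXO*
[..X/XOO/XXO] O move#2: (0,0):-1/O.X/XOO/XXO*, (0,1):-1/.OX/XOO/XXO
[O.X/XOO/XXO] X move#3: (0,1):+1/OXX/XOO/XXO*
[OXX/XOO/XXO] end (terminal -1, O#4); searched ..X/XOO/.XO to 5

X winning at [..X/XOO/.XO]: True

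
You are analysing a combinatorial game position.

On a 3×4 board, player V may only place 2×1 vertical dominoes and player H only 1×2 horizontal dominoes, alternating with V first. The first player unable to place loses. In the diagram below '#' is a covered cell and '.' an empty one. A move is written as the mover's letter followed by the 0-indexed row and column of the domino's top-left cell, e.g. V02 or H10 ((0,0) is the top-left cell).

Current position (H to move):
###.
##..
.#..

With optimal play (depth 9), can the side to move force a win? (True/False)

p1 H@[###./##../.#..]: H12[###./####/.#..]+1* H22[###./##../.###]-1
p2 V@[###./####/.#..] terminal -1; root [###./##../.#..] d9

H winning at [###./##../.#..]: True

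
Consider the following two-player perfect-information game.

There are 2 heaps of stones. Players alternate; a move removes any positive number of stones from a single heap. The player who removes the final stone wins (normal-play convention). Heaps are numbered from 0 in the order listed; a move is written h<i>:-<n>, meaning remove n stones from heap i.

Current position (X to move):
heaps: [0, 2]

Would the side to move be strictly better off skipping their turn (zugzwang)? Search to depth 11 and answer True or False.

ply 1, X at (0,2) | h1:-1=-1→(0,1); h1:-2=+1→(0,0)*
ply 2: (0,0) is terminal -1 (O); from (0,2) depth 11
if X skipped the turn, O would face:
~ ply 1, O at (0,2) | h1:-1=-1→(0,1); h1:-2=+1→(0,0)*
~ ply 2: (0,0) is terminal -1 (X); from (0,2) depth 11
compare (X): move=+1 vs pass=-1

zugzwang((0,2), X) = False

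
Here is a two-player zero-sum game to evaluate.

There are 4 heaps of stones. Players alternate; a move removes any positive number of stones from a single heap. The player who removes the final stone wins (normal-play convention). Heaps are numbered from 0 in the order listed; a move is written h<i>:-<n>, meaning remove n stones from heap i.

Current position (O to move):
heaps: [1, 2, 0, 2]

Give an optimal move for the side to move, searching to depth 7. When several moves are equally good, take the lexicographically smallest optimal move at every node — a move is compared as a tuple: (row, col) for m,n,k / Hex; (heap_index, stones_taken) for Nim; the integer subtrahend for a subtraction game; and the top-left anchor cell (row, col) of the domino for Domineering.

ply 1, O at (1,2,0,2) | h0:-1=+1→(0,2,0,2)*; h1:-1=-1→(1,1,0,2); h1:-2=-1→(1,0,0,2); h3:-1=-1→(1,2,0,1); h3:-2=-1→(1,2,0,0)
ply 2, X at (0,2,0,2) | h1:-1=-1→(0,1,0,2)*; h1:-2=-1→(0,0,0,2); h3:-1=-1→(0,2,0,1); h3:-2=-1→(0,2,0,0)
ply 3, O at (0,1,0,2) | h1:-1=-1→(0,0,0,2); h3:-1=+1→(0,1,0,1)*; h3:-2=-1→(0,1,0,0)
ply 4, X at (0,1,0,1) | h1:-1=-1→(0,0,0,1)*; h3:-1=-1→(0,1,0,0)
ply 5, O at (0,0,0,1) | h3:-1=+1→(0,0,0,0)*
ply 6: (0,0,0,0) is terminal -1 (X); from (1,2,0,2) depth 7

O's best at [(1,2,0,2)]: h0:-1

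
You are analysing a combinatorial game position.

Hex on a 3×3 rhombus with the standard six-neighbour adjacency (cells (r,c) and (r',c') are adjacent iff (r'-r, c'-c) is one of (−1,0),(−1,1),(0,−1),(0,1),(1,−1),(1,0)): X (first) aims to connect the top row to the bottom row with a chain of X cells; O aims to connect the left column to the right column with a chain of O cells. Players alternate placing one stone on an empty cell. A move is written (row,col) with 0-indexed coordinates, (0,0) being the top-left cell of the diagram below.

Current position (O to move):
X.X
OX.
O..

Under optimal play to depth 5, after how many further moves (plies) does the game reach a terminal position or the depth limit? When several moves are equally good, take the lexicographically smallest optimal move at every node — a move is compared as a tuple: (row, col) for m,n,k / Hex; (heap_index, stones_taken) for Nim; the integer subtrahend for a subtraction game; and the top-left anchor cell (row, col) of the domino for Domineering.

PV length from [X.X/OX./O..]: 3 plies

p1 O@[X.X/OX./O..]: (0,1)[XOX/OX./O..]-1 (1,2)[X.X/OXO/O..]-1 (2,1)[X.X/OX./OO.]+1* (2,2)[X.X/OX./O.O]-1
p2 X@[X.X/OX./OO.]: (0,1)[XXX/OX./OO.]-1* (1,2)[X.X/OXX/OO.]-1 (2,2)[X.X/OX./OOX]-1
p3 O@[XXX/OX./OO.]: (1,2)[XXX/OXO/OO.]+1* (2,2)[XXX/OX./OOO]+1
p4 X@[XXX/OXO/OO.] terminal -1; root [X.X/OX./O..] d5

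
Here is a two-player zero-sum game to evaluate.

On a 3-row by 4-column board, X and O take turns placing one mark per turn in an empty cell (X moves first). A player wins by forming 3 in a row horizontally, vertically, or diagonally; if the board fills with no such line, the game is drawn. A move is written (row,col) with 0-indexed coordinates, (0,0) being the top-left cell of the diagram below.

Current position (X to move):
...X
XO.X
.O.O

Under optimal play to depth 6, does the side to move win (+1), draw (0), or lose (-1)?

ply 1, X at ...X/XO.X/.O.O | (0,0)=-1→X..X/XO.X/.O.O*; (0,1)=-1→.X.X/XO.X/.O.O; (0,2)=-1→..XX/XO.X/.O.O; (1,2)=-1→...X/XOXX/.O.O; (2,0)=-1→...X/XO.X/XO.O; (2,2)=-1→...X/XO.X/.OXO
ply 2, O at X..X/XO.X/.O.O | (0,1)=+1→XO.X/XO.X/.O.O*; (0,2)=-1→X.OX/XO.X/.O.O; (1,2)=-1→X..X/XOOX/.O.O; (2,0)=+1→X..X/XO.X/OO.O; (2,2)=+1→X..X/XO.X/.OOO
ply 3: XO.X/XO.X/.O.O is terminal -1 (X); from ...X/XO.X/.O.O depth 6

value(...X/XO.X/.O.O, X) = -1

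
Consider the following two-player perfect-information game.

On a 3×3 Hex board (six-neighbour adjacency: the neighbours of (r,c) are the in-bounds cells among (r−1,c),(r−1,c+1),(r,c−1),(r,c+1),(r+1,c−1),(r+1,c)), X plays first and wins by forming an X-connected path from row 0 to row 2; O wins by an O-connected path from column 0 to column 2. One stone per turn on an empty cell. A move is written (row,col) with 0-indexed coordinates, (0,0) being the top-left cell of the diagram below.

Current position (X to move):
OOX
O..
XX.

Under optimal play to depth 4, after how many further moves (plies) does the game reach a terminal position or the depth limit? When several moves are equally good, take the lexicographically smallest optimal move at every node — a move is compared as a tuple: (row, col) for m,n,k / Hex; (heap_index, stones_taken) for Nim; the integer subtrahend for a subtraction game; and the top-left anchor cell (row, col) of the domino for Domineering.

PV length from [OOX/O../XX.]: 1 ply

ply 1, X at OOX/O../XX. | (1,1)=+1→OOX/OX./XX.*; (1,2)=+1→OOX/O.X/XX.; (2,2)=+1→OOX/O../XXX
ply 2: OOX/OX./XX. is terminal -1 (O); from OOX/O../XX. depth 4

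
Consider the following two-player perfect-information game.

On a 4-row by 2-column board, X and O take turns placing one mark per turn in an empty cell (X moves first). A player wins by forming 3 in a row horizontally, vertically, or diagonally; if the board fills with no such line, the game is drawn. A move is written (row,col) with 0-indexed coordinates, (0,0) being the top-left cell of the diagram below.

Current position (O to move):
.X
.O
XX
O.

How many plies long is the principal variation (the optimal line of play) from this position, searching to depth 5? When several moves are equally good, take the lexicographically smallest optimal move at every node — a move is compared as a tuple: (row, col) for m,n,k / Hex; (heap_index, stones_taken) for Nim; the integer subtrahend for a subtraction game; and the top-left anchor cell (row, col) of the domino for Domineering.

PV length from [.X/.O/XX/O.]: 3 plies

[.X/.O/XX/O.] O move#1: (0,0):+0/OX/.O/XX/O.*, (1,0):+0/.X/OO/XX/O., (3,1):+0/.X/.O/XX/OO
[OX/.O/XX/O.] X move#2: (1,0):+0/OX/XO/XX/O.*, (3,1):+0/OX/.O/XX/OX
[OX/XO/XX/O.] O move#3: (3,1):+0/OX/XO/XX/OO*
[OX/XO/XX/OO] end (terminal +0, X#4); searched .X/.O/XX/O. to 5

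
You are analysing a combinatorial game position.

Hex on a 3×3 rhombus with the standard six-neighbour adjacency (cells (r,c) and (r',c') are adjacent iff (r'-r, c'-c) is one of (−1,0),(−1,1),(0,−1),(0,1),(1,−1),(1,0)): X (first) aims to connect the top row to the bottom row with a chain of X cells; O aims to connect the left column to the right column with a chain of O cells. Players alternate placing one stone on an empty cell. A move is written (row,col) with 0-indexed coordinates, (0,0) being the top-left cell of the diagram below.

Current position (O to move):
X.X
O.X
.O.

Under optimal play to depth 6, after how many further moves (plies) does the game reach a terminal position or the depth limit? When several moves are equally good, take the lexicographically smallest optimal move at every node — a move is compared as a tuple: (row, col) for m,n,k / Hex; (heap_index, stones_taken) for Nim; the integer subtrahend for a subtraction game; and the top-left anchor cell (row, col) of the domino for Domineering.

p1 O@[X.X/O.X/.O.]: (0,1)[XOX/O.X/.O.]-1 (1,1)[X.X/OOX/.O.]-1 (2,0)[X.X/O.X/OO.]-1 (2,2)[X.X/O.X/.OO]+1*
p2 X@[X.X/O.X/.OO]: (0,1)[XXX/O.X/.OO]-1* (1,1)[X.X/OXX/.OO]-1 (2,0)[X.X/O.X/XOO]-1
p3 O@[XXX/O.X/.OO]: (1,1)[XXX/OOX/.OO]+1* (2,0)[XXX/O.X/OOO]+1
p4 X@[XXX/OOX/.OO] terminal -1; root [X.X/O.X/.O.] d6

PV length from [X.X/O.X/.O.]: 3 plies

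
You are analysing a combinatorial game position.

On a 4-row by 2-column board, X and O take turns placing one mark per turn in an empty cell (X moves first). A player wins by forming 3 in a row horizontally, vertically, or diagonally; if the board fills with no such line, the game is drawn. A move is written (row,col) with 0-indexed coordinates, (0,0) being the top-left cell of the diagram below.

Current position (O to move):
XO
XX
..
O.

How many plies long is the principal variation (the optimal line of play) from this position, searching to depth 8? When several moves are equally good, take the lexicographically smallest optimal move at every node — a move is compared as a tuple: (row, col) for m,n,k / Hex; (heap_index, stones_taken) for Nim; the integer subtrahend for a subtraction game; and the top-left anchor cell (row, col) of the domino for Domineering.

PV length from [XO/XX/../O.]: 3 plies

p1 O@[XO/XX/../O.]: (2,0)[XO/XX/O./O.]+0* (2,1)[XO/XX/.O/O.]-1 (3,1)[XO/XX/../OO]-1
p2 X@[XO/XX/O./O.]: (2,1)[XO/XX/OX/O.]+0* (3,1)[XO/XX/O./OX]+0
p3 O@[XO/XX/OX/O.]: (3,1)[XO/XX/OX/OO]+0*
p4 X@[XO/XX/OX/OO] terminal +0; root [XO/XX/../O.] d8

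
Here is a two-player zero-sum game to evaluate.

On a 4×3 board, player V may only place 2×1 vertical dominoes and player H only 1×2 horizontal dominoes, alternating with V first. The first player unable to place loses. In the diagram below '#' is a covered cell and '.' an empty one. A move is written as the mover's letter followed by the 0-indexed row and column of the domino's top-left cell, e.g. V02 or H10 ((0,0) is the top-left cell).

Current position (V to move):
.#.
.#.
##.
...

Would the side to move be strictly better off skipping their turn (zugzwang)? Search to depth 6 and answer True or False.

ply 1, V at .#./.#./##./... | V00=+1→##./##./##./...*; V02=+1→.##/.##/##./...; V12=+1→.#./.##/###/...; V22=+1→.#./.#./###/..#
ply 2, H at ##./##./##./... | H30=-1→##./##./##./##.*; H31=-1→##./##./##./.##
ply 3, V at ##./##./##./##. | V02=+1→###/###/##./##.*; V12=+1→##./###/###/##.; V22=+1→##./##./###/###
ply 4: ###/###/##./##. is terminal -1 (H); from .#./.#./##./... depth 6
if V skipped the turn, H would face:
~ ply 1, H at .#./.#./##./... | H30=-1→.#./.#./##./##.*; H31=-1→.#./.#./##./.##
~ ply 2, V at .#./.#./##./##. | V00=+1→##./##./##./##.*; V02=+1→.##/.##/##./##.; V12=+1→.#./.##/###/##.; V22=+1→.#./.#./###/###
~ ply 3: ##./##./##./##. is terminal -1 (H); from .#./.#./##./... depth 6
compare (V): move=+1 vs pass=+1

zugzwang(.#./.#./##./..., V) = False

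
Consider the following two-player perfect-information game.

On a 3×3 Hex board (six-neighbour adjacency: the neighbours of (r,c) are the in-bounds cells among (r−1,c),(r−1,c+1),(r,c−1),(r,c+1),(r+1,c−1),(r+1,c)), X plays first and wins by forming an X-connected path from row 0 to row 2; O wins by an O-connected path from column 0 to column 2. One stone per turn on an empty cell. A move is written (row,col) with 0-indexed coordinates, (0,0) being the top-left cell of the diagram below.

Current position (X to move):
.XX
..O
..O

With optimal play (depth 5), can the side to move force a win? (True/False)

ply 1, X at .XX/..O/..O | (0,0)=-1→XXX/..O/..O; (1,0)=-1→.XX/X.O/..O; (1,1)=+1→.XX/.XO/..O*; (2,0)=+1→.XX/..O/X.O; (2,1)=-1→.XX/..O/.XO
ply 2, O at .XX/.XO/..O | (0,0)=-1→OXX/.XO/..O*; (1,0)=-1→.XX/OXO/..O; (2,0)=-1→.XX/.XO/O.O; (2,1)=-1→.XX/.XO/.OO
ply 3, X at OXX/.XO/..O | (1,0)=+1→OXX/XXO/..O*; (2,0)=+1→OXX/.XO/X.O; (2,1)=+1→OXX/.XO/.XO
ply 4, O at OXX/XXO/..O | (2,0)=-1→OXX/XXO/O.O*; (2,1)=-1→OXX/XXO/.OO
ply 5, X at OXX/XXO/O.O | (2,1)=+1→OXX/XXO/OXO*
ply 6: OXX/XXO/OXO is terminal -1 (O); from .XX/..O/..O depth 5

X winning at [.XX/..O/..O]: True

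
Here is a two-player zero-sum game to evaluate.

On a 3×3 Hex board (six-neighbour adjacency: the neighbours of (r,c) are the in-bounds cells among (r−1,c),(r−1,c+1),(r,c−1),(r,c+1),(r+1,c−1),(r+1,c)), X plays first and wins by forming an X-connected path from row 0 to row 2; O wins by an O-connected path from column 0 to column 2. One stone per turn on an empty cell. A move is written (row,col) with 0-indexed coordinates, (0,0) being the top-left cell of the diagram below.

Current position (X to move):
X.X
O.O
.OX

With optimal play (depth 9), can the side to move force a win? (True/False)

[X.X/O.O/.OX] X move#1: (0,1):-1/XXX/O.O/.OX*, (1,1):-1/X.X/OXO/.OX, (2,0):-1/X.X/O.O/XOX
[XXX/O.O/.OX] O move#2: (1,1):+1/XXX/OOO/.OX*, (2,0):+1/XXX/O.O/OOX
[XXX/OOO/.OX] end (terminal -1, X#3); searched X.X/O.O/.OX to 9

X winning at [X.X/O.O/.OX]: False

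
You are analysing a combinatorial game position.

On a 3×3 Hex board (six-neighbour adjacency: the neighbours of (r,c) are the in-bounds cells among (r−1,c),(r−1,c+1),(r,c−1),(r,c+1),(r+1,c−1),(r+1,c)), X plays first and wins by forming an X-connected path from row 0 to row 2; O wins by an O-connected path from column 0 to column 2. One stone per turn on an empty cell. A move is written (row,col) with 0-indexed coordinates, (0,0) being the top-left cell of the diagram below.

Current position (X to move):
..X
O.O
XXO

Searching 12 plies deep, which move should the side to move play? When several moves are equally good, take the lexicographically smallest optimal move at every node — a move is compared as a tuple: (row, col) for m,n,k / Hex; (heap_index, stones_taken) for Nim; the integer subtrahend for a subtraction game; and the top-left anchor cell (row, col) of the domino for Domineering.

p1 X@[..X/O.O/XXO]: (0,0)[X.X/O.O/XXO]-1 (0,1)[.XX/O.O/XXO]-1 (1,1)[..X/OXO/XXO]+1*
p2 O@[..X/OXO/XXO] terminal -1; root [..X/O.O/XXO] d12

X's best at [..X/O.O/XXO]: (1,1)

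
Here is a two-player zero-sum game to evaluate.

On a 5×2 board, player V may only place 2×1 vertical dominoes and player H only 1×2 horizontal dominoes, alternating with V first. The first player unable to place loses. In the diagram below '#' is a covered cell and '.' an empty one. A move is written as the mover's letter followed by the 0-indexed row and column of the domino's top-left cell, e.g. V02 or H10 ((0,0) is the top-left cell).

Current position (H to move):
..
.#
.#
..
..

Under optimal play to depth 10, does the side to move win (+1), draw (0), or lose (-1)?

value(../.#/.#/../.., H) = +1

ply 1, H at ../.#/.#/../.. | H00=-1→##/.#/.#/../..; H30=+1→../.#/.#/##/..*; H40=+1→../.#/.#/../##
ply 2, V at ../.#/.#/##/.. | V00=-1→#./##/.#/##/..*; V10=-1→../##/##/##/..
ply 3, H at #./##/.#/##/.. | H40=+1→#./##/.#/##/##*
ply 4: #./##/.#/##/## is terminal -1 (V); from ../.#/.#/../.. depth 10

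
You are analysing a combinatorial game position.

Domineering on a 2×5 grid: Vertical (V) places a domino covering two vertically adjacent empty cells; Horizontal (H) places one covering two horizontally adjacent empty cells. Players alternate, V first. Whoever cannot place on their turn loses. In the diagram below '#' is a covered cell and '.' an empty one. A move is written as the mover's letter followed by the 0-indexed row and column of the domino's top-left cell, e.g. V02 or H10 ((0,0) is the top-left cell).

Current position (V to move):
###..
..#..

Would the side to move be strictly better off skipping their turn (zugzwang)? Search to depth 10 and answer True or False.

p1 V@[###../..#..]: V03[####./..##.]+1* V04[###.#/..#.#]+1
p2 H@[####./..##.]: H10[####./####.]-1*
p3 V@[####./####.]: V04[#####/#####]+1*
p4 H@[#####/#####] terminal -1; root [###../..#..] d10
suppose V passes — search the same position with H to move:
pass> p1 H@[###../..#..]: H03[#####/..#..]+1* H10[###../###..]-1 H13[###../..###]+1
pass> p2 V@[#####/..#..] terminal -1; root [###../..#..] d10
for V: play +1, pass -1

zugzwang(###../..#.., V) = False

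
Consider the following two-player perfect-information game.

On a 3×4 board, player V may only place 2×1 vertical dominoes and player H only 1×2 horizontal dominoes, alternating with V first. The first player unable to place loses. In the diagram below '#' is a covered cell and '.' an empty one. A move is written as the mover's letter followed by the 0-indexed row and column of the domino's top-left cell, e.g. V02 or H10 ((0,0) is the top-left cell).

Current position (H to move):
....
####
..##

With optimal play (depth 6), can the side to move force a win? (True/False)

p1 H@[..../####/..##]: H00[##../####/..##]+1* H01[.##./####/..##]+1 H02[..##/####/..##]+1 H20[..../####/####]+1
p2 V@[##../####/..##] terminal -1; root [..../####/..##] d6

H winning at [..../####/..##]: True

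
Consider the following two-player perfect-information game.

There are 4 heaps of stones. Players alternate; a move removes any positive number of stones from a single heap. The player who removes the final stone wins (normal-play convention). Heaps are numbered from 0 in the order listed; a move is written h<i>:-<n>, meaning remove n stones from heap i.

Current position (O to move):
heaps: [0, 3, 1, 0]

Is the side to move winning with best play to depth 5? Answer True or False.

O winning at [(0,3,1,0)]: True

p1 O@[(0,3,1,0)]: h1:-1[(0,2,1,0)]-1 h1:-2[(0,1,1,0)]+1* h1:-3[(0,0,1,0)]-1 h2:-1[(0,3,0,0)]-1
p2 X@[(0,1,1,0)]: h1:-1[(0,0,1,0)]-1* h2:-1[(0,1,0,0)]-1
p3 O@[(0,0,1,0)]: h2:-1[(0,0,0,0)]+1*
p4 X@[(0,0,0,0)] terminal -1; root [(0,3,1,0)] d5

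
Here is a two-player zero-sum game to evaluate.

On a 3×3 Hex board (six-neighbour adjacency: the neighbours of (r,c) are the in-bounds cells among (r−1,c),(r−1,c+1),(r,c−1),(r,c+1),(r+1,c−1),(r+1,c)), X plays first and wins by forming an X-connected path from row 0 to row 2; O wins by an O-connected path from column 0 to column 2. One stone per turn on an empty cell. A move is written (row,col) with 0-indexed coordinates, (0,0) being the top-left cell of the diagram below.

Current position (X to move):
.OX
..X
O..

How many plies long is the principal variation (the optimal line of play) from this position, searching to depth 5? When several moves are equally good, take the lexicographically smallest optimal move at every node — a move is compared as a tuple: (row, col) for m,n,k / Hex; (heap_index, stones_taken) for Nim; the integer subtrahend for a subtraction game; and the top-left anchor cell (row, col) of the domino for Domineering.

PV length from [.OX/..X/O..]: 5 plies

p1 X@[.OX/..X/O..]: (0,0)[XOX/..X/O..]+1* (1,0)[.OX/X.X/O..]+1 (1,1)[.OX/.XX/O..]+1 (2,1)[.OX/..X/OX.]+1 (2,2)[.OX/..X/O.X]+1
p2 O@[XOX/..X/O..]: (1,0)[XOX/O.X/O..]-1* (1,1)[XOX/.OX/O..]-1 (2,1)[XOX/..X/OO.]-1 (2,2)[XOX/..X/O.O]-1
p3 X@[XOX/O.X/O..]: (1,1)[XOX/OXX/O..]+1* (2,1)[XOX/O.X/OX.]+1 (2,2)[XOX/O.X/O.X]+1
p4 O@[XOX/OXX/O..]: (2,1)[XOX/OXX/OO.]-1* (2,2)[XOX/OXX/O.O]-1
p5 X@[XOX/OXX/OO.]: (2,2)[XOX/OXX/OOX]+1*
p6 O@[XOX/OXX/OOX] terminal -1; root [.OX/..X/O..] d5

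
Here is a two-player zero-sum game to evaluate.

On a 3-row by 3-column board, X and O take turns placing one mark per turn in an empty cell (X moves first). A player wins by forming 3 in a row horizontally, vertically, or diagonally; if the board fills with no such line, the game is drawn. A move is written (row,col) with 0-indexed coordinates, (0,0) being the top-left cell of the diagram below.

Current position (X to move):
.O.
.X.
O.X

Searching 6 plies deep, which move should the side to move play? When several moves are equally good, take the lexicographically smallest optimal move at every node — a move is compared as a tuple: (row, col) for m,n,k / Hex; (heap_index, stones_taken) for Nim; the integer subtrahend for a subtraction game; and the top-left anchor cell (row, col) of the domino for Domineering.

X's best at [.O./.X./O.X]: (0,0)

p1 X@[.O./.X./O.X]: (0,0)[XO./.X./O.X]+1* (0,2)[.OX/.X./O.X]+1 (1,0)[.O./XX./O.X]+1 (1,2)[.O./.XX/O.X]+1 (2,1)[.O./.X./OXX]-1
p2 O@[XO./.X./O.X] terminal -1; root [.O./.X./O.X] d6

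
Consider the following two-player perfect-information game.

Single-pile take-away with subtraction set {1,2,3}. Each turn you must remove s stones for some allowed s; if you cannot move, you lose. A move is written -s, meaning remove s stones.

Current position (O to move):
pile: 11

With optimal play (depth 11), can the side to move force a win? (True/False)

O winning at [11]: True

[11] O move#1: -1:-1/10, -2:-1/9, -3:+1/8*
[8] X move#2: -1:-1/7*, -2:-1/6, -3:-1/5
[7] O move#3: -1:-1/6, -2:-1/5, -3:+1/4*
[4] X move#4: -1:-1/3*, -2:-1/2, -3:-1/1
[3] O move#5: -1:-1/2, -2:-1/1, -3:+1/0*
[0] end (terminal -1, X#6); searched 11 to 11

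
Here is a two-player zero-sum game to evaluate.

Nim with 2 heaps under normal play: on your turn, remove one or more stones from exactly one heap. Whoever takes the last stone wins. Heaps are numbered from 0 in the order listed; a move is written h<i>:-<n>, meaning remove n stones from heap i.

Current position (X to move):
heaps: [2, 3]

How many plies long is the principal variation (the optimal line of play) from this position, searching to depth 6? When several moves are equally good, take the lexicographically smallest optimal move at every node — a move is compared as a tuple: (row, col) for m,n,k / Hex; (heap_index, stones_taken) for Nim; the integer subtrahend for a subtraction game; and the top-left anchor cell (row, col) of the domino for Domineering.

ply 1, X at (2,3) | h0:-1=-1→(1,3); h0:-2=-1→(0,3); h1:-1=+1→(2,2)*; h1:-2=-1→(2,1); h1:-3=-1→(2,0)
ply 2, O at (2,2) | h0:-1=-1→(1,2)*; h0:-2=-1→(0,2); h1:-1=-1→(2,1); h1:-2=-1→(2,0)
ply 3, X at (1,2) | h0:-1=-1→(0,2); h1:-1=+1→(1,1)*; h1:-2=-1→(1,0)
ply 4, O at (1,1) | h0:-1=-1→(0,1)*; h1:-1=-1→(1,0)
ply 5, X at (0,1) | h1:-1=+1→(0,0)*
ply 6: (0,0) is terminal -1 (O); from (2,3) depth 6

PV length from [(2,3)]: 5 plies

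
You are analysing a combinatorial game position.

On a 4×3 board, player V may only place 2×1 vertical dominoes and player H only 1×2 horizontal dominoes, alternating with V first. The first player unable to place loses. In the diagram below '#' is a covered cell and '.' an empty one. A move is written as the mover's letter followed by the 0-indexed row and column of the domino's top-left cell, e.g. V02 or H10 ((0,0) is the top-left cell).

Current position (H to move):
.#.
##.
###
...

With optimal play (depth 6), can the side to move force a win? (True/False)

H winning at [.#./##./###/...]: False

p1 H@[.#./##./###/...]: H30[.#./##./###/##.]-1* H31[.#./##./###/.##]-1
p2 V@[.#./##./###/##.]: V02[.##/###/###/##.]+1*
p3 H@[.##/###/###/##.] terminal -1; root [.#./##./###/...] d6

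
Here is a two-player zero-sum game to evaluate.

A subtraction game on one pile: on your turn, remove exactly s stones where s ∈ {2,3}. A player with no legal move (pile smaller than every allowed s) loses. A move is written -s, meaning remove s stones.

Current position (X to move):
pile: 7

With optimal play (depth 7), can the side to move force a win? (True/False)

X winning at [7]: True

[7] X move#1: -2:+1/5*, -3:-1/4
[5] O move#2: -2:-1/3*, -3:-1/2
[3] X move#3: -2:+1/1*, -3:+1/0
[1] end (terminal -1, O#4); searched 7 to 7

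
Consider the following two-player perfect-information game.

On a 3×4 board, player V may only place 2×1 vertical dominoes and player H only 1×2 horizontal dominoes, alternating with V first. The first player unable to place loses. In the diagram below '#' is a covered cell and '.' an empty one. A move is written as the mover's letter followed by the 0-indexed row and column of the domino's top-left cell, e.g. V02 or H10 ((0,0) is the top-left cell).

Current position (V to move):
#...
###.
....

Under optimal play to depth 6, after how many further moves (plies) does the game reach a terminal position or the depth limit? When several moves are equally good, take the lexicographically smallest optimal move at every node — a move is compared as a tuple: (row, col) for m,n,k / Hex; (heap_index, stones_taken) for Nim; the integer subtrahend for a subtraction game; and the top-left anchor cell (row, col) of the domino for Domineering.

p1 V@[#.../###./....]: V03[#..#/####/....]-1* V13[#.../####/...#]-1
p2 H@[#..#/####/....]: H01[####/####/....]+1* H20[#..#/####/##..]+1 H21[#..#/####/.##.]+1 H22[#..#/####/..##]+1
p3 V@[####/####/....] terminal -1; root [#.../###./....] d6

PV length from [#.../###./....]: 2 plies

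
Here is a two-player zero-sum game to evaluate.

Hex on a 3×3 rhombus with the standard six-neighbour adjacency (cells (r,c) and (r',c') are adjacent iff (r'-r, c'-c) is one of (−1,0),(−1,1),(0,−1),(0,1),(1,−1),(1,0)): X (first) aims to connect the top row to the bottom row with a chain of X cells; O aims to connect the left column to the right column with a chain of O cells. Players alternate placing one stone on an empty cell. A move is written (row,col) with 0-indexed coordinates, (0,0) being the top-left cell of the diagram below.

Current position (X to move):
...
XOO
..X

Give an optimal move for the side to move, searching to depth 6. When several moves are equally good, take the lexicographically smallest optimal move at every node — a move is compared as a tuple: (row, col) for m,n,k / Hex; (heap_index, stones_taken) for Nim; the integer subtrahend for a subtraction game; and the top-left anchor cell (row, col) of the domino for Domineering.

X's best at [.../XOO/..X]: (2,0)

p1 X@[.../XOO/..X]: (0,0)[X../XOO/..X]-1 (0,1)[.X./XOO/..X]-1 (0,2)[..X/XOO/..X]-1 (2,0)[.../XOO/X.X]+1* (2,1)[.../XOO/.XX]-1
p2 O@[.../XOO/X.X]: (0,0)[O../XOO/X.X]-1* (0,1)[.O./XOO/X.X]-1 (0,2)[..O/XOO/X.X]-1 (2,1)[.../XOO/XOX]-1
p3 X@[O../XOO/X.X]: (0,1)[OX./XOO/X.X]+1* (0,2)[O.X/XOO/X.X]-1 (2,1)[O../XOO/XXX]-1
p4 O@[OX./XOO/X.X] terminal -1; root [.../XOO/..X] d6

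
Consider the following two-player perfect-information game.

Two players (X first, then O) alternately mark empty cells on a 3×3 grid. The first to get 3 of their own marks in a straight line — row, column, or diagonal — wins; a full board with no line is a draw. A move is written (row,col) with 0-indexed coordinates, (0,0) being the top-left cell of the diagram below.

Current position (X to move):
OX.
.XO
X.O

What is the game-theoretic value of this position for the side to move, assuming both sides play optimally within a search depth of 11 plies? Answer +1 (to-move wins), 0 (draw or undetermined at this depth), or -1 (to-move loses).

value(OX./.XO/X.O, X) = +1

ply 1, X at OX./.XO/X.O | (0,2)=+1→OXX/.XO/X.O*; (1,0)=-1→OX./XXO/X.O; (2,1)=+1→OX./.XO/XXO
ply 2: OXX/.XO/X.O is terminal -1 (O); from OX./.XO/X.O depth 11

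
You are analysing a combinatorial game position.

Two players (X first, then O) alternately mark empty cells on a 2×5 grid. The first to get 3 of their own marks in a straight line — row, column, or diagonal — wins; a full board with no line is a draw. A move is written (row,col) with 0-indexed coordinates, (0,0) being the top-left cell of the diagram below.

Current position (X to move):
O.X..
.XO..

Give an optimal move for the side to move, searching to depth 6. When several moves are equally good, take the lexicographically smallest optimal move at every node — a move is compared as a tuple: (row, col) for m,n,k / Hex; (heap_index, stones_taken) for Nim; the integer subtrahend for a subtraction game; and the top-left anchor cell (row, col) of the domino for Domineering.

[O.X../.XO..] X move#1: (0,1):+0/OXX../.XO.., (0,3):+1/O.XX./.XO..*, (0,4):+0/O.X.X/.XO.., (1,0):+0/O.X../XXO.., (1,3):+0/O.X../.XOX., (1,4):+0/O.X../.XO.X
[O.XX./.XO..] O move#2: (0,1):-1/OOXX./.XO..*, (0,4):-1/O.XXO/.XO.., (1,0):-1/O.XX./OXO.., (1,3):-1/O.XX./.XOO., (1,4):-1/O.XX./.XO.O
[OOXX./.XO..] X move#3: (0,4):+1/OOXXX/.XO..*, (1,0):+0/OOXX./XXO.., (1,3):+0/OOXX./.XOX., (1,4):+0/OOXX./.XO.X
[OOXXX/.XO..] end (terminal -1, O#4); searched O.X../.XO.. to 6

X's best at [O.X../.XO..]: (0,3)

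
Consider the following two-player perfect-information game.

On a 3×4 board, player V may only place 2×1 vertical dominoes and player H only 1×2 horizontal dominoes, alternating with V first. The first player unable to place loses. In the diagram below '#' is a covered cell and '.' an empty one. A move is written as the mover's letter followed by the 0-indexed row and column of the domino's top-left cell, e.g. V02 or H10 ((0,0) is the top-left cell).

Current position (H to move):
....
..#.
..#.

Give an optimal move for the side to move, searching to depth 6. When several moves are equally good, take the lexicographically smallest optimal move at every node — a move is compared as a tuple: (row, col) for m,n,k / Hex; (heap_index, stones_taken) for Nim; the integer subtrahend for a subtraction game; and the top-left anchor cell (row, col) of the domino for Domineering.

ply 1, H at ..../..#./..#. | H00=-1→##../..#./..#.; H01=-1→.##./..#./..#.; H02=-1→..##/..#./..#.; H10=+1→..../###./..#.*; H20=-1→..../..#./###.
ply 2, V at ..../###./..#. | V03=-1→...#/####/..#.*; V13=-1→..../####/..##
ply 3, H at ...#/####/..#. | H00=+1→##.#/####/..#.*; H01=+1→.###/####/..#.; H20=+1→...#/####/###.
ply 4: ##.#/####/..#. is terminal -1 (V); from ..../..#./..#. depth 6

H's best at [..../..#./..#.]: H10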